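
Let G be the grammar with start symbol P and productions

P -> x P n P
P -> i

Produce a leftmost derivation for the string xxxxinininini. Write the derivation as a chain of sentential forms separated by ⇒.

P ⇒ xPnP ⇒ xxPnPnP ⇒ xxxPnPnPnP ⇒ xxxxPnPnPnPnP ⇒ xxxxinPnPnPnP ⇒ xxxxininPnPnP ⇒ xxxxinininPnP ⇒ xxxxininininP ⇒ xxxxinininini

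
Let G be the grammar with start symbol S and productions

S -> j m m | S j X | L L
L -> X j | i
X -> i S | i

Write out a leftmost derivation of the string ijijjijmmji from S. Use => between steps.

S => SjX => LLjX => XjLjX => ijLjX => ijXjjX => ijijjX => ijijjiS => ijijjiSjX => ijijjijmmjX => ijijjijmmji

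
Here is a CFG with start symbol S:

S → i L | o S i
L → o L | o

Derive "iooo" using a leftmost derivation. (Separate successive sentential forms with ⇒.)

S ⇒ iL ⇒ ioL ⇒ iooL ⇒ iooo

S ⇒ iL   [S → i L]
iL ⇒ ioL   [L → o L]
ioL ⇒ iooL   [L → o L]
iooL ⇒ iooo   [L → o]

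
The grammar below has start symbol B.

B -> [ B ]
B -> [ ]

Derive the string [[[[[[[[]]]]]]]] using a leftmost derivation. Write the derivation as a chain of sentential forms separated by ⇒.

B⇒[B]⇒[[B]]⇒[[[B]]]⇒[[[[B]]]]⇒[[[[[B]]]]]⇒[[[[[[B]]]]]]⇒[[[[[[[B]]]]]]]⇒[[[[[[[[]]]]]]]]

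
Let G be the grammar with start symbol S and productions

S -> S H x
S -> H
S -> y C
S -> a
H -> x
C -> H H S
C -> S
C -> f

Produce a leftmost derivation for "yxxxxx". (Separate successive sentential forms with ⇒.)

S⇒yC⇒yHHS⇒yxHS⇒yxxS⇒yxxSHx⇒yxxHHx⇒yxxxHx⇒yxxxxx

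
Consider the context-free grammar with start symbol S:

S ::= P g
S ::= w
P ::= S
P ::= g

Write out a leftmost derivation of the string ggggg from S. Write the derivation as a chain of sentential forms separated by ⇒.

S ⇒ Pg ⇒ Sg ⇒ Pgg ⇒ Sgg ⇒ Pggg ⇒ Sggg ⇒ Pgggg ⇒ ggggg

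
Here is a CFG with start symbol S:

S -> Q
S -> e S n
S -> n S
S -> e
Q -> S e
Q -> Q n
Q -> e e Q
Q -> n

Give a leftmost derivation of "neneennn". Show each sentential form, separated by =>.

S => nS => neSn => nenSn => nenQn => nenQnn => nenQnnn => nenSennn => neneennn

S => nS   [S -> n S]
nS => neSn   [S -> e S n]
neSn => nenSn   [S -> n S]
nenSn => nenQn   [S -> Q]
nenQn => nenQnn   [Q -> Q n]
nenQnn => nenQnnn   [Q -> Q n]
nenQnnn => nenSennn   [Q -> S e]
nenSennn => neneennn   [S -> e]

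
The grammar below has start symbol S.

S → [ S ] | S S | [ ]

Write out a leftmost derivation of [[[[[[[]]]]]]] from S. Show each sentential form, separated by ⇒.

S⇒[S]⇒[[S]]⇒[[[S]]]⇒[[[[S]]]]⇒[[[[[S]]]]]⇒[[[[[[S]]]]]]⇒[[[[[[[]]]]]]]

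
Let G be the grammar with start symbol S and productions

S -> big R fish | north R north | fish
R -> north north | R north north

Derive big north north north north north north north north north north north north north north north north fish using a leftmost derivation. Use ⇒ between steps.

S ⇒ big R fish ⇒ big R north north fish ⇒ big R north north north north fish ⇒ big R north north north north north north fish ⇒ big R north north north north north north north north fish ⇒ big R north north north north north north north north north north fish ⇒ big R north north north north north north north north north north north north fish ⇒ big R north north north north north north north north north north north north north north fish ⇒ big north north north north north north north north north north north north north north north north fish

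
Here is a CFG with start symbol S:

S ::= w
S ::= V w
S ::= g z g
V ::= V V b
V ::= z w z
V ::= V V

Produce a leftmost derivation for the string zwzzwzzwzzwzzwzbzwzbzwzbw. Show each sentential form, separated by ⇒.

S ⇒ Vw ⇒ VVbw ⇒ VVbVbw ⇒ VVbVbVbw ⇒ VVVbVbVbw ⇒ VVVVbVbVbw ⇒ VVVVVbVbVbw ⇒ zwzVVVVbVbVbw ⇒ zwzzwzVVVbVbVbw ⇒ zwzzwzzwzVVbVbVbw ⇒ zwzzwzzwzzwzVbVbVbw ⇒ zwzzwzzwzzwzzwzbVbVbw ⇒ zwzzwzzwzzwzzwzbzwzbVbw ⇒ zwzzwzzwzzwzzwzbzwzbzwzbw

S ⇒ Vw   [S ::= V w]
Vw ⇒ VVbw   [V ::= V V b]
VVbw ⇒ VVbVbw   [V ::= V V b]
VVbVbw ⇒ VVbVbVbw   [V ::= V V b]
VVbVbVbw ⇒ VVVbVbVbw   [V ::= V V]
VVVbVbVbw ⇒ VVVVbVbVbw   [V ::= V V]
VVVVbVbVbw ⇒ VVVVVbVbVbw   [V ::= V V]
VVVVVbVbVbw ⇒ zwzVVVVbVbVbw   [V ::= z w z]
zwzVVVVbVbVbw ⇒ zwzzwzVVVbVbVbw   [V ::= z w z]
zwzzwzVVVbVbVbw ⇒ zwzzwzzwzVVbVbVbw   [V ::= z w z]
zwzzwzzwzVVbVbVbw ⇒ zwzzwzzwzzwzVbVbVbw   [V ::= z w z]
zwzzwzzwzzwzVbVbVbw ⇒ zwzzwzzwzzwzzwzbVbVbw   [V ::= z w z]
zwzzwzzwzzwzzwzbVbVbw ⇒ zwzzwzzwzzwzzwzbzwzbVbw   [V ::= z w z]
zwzzwzzwzzwzzwzbzwzbVbw ⇒ zwzzwzzwzzwzzwzbzwzbzwzbw   [V ::= z w z]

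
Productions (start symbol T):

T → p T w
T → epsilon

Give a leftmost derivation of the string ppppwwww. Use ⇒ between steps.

T ⇒ pTw   [T → p T w]
pTw ⇒ ppTww   [T → p T w]
ppTww ⇒ pppTwww   [T → p T w]
pppTwww ⇒ ppppTwwww   [T → p T w]
ppppTwwww ⇒ ppppwwww   [T → epsilon]

T ⇒ pTw ⇒ ppTww ⇒ pppTwww ⇒ ppppTwwww ⇒ ppppwwww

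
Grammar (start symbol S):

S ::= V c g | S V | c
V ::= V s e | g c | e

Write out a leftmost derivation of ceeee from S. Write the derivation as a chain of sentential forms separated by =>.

S => SV   [S ::= S V]
SV => SVV   [S ::= S V]
SVV => SVVV   [S ::= S V]
SVVV => SVVVV   [S ::= S V]
SVVVV => cVVVV   [S ::= c]
cVVVV => ceVVV   [V ::= e]
ceVVV => ceeVV   [V ::= e]
ceeVV => ceeeV   [V ::= e]
ceeeV => ceeee   [V ::= e]

S => SV => SVV => SVVV => SVVVV => cVVVV => ceVVV => ceeVV => ceeeV => ceeee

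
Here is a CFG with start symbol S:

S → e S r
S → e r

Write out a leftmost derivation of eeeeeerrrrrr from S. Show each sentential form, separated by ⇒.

S ⇒ eSr ⇒ eeSrr ⇒ eeeSrrr ⇒ eeeeSrrrr ⇒ eeeeeSrrrrr ⇒ eeeeeerrrrrr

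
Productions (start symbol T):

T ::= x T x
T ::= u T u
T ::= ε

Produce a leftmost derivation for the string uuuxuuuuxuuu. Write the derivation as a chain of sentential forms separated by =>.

T => uTu => uuTuu => uuuTuuu => uuuxTxuuu => uuuxuTuxuuu => uuuxuuTuuxuuu => uuuxuuuuxuuu

T => uTu   [T ::= u T u]
uTu => uuTuu   [T ::= u T u]
uuTuu => uuuTuuu   [T ::= u T u]
uuuTuuu => uuuxTxuuu   [T ::= x T x]
uuuxTxuuu => uuuxuTuxuuu   [T ::= u T u]
uuuxuTuxuuu => uuuxuuTuuxuuu   [T ::= u T u]
uuuxuuTuuxuuu => uuuxuuuuxuuu   [T ::= ε]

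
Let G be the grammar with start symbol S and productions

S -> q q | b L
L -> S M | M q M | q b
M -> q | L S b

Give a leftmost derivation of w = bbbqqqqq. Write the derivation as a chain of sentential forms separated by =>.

S => bL => bSM => bbLM => bbSMM => bbbLMM => bbbSMMM => bbbqqMMM => bbbqqqMM => bbbqqqqM => bbbqqqqq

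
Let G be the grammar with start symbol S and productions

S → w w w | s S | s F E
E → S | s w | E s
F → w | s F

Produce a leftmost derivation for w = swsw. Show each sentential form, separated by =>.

S=>sFE=>swE=>swsw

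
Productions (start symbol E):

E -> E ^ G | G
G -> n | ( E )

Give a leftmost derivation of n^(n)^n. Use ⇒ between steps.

E ⇒ E^G   [E -> E ^ G]
E^G ⇒ E^G^G   [E -> E ^ G]
E^G^G ⇒ G^G^G   [E -> G]
G^G^G ⇒ n^G^G   [G -> n]
n^G^G ⇒ n^(E)^G   [G -> ( E )]
n^(E)^G ⇒ n^(G)^G   [E -> G]
n^(G)^G ⇒ n^(n)^G   [G -> n]
n^(n)^G ⇒ n^(n)^n   [G -> n]

E⇒E^G⇒E^G^G⇒G^G^G⇒n^G^G⇒n^(E)^G⇒n^(G)^G⇒n^(n)^G⇒n^(n)^n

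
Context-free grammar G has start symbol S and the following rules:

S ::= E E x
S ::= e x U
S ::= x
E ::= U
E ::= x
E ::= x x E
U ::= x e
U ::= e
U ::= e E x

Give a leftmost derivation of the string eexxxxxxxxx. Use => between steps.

S => EEx   [S ::= E E x]
EEx => UEx   [E ::= U]
UEx => eExEx   [U ::= e E x]
eExEx => eUxEx   [E ::= U]
eUxEx => eeExxEx   [U ::= e E x]
eeExxEx => eexxExxEx   [E ::= x x E]
eexxExxEx => eexxxxExxEx   [E ::= x x E]
eexxxxExxEx => eexxxxxxxEx   [E ::= x]
eexxxxxxxEx => eexxxxxxxxx   [E ::= x]

S => EEx => UEx => eExEx => eUxEx => eeExxEx => eexxExxEx => eexxxxExxEx => eexxxxxxxEx => eexxxxxxxxx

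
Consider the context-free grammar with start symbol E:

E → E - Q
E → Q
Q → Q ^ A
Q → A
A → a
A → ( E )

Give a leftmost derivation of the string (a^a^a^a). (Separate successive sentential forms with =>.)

E=>Q=>A=>(E)=>(Q)=>(Q^A)=>(Q^A^A)=>(Q^A^A^A)=>(A^A^A^A)=>(a^A^A^A)=>(a^a^A^A)=>(a^a^a^A)=>(a^a^a^a)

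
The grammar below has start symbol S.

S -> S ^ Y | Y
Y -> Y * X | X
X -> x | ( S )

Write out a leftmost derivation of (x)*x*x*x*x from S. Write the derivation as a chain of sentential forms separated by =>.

S => Y => Y*X => Y*X*X => Y*X*X*X => Y*X*X*X*X => X*X*X*X*X => (S)*X*X*X*X => (Y)*X*X*X*X => (X)*X*X*X*X => (x)*X*X*X*X => (x)*x*X*X*X => (x)*x*x*X*X => (x)*x*x*x*X => (x)*x*x*x*x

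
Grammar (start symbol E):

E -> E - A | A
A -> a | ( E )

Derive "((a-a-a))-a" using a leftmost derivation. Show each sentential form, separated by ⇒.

E ⇒ E-A ⇒ A-A ⇒ (E)-A ⇒ (A)-A ⇒ ((E))-A ⇒ ((E-A))-A ⇒ ((E-A-A))-A ⇒ ((A-A-A))-A ⇒ ((a-A-A))-A ⇒ ((a-a-A))-A ⇒ ((a-a-a))-A ⇒ ((a-a-a))-a

E ⇒ E-A   [E -> E - A]
E-A ⇒ A-A   [E -> A]
A-A ⇒ (E)-A   [A -> ( E )]
(E)-A ⇒ (A)-A   [E -> A]
(A)-A ⇒ ((E))-A   [A -> ( E )]
((E))-A ⇒ ((E-A))-A   [E -> E - A]
((E-A))-A ⇒ ((E-A-A))-A   [E -> E - A]
((E-A-A))-A ⇒ ((A-A-A))-A   [E -> A]
((A-A-A))-A ⇒ ((a-A-A))-A   [A -> a]
((a-A-A))-A ⇒ ((a-a-A))-A   [A -> a]
((a-a-A))-A ⇒ ((a-a-a))-A   [A -> a]
((a-a-a))-A ⇒ ((a-a-a))-a   [A -> a]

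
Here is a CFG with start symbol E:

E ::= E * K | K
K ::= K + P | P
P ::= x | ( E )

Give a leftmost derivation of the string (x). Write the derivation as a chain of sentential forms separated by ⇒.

E ⇒ K   [E ::= K]
K ⇒ P   [K ::= P]
P ⇒ (E)   [P ::= ( E )]
(E) ⇒ (K)   [E ::= K]
(K) ⇒ (P)   [K ::= P]
(P) ⇒ (x)   [P ::= x]

E ⇒ K ⇒ P ⇒ (E) ⇒ (K) ⇒ (P) ⇒ (x)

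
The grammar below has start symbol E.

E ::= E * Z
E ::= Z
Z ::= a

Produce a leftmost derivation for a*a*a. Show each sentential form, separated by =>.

E => E*Z => E*Z*Z => Z*Z*Z => a*Z*Z => a*a*Z => a*a*a

E => E*Z   [E ::= E * Z]
E*Z => E*Z*Z   [E ::= E * Z]
E*Z*Z => Z*Z*Z   [E ::= Z]
Z*Z*Z => a*Z*Z   [Z ::= a]
a*Z*Z => a*a*Z   [Z ::= a]
a*a*Z => a*a*a   [Z ::= a]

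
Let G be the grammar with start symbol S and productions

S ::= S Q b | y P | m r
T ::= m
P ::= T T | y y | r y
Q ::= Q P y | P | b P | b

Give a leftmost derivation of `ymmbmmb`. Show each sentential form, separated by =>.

S => SQb   [S ::= S Q b]
SQb => yPQb   [S ::= y P]
yPQb => yTTQb   [P ::= T T]
yTTQb => ymTQb   [T ::= m]
ymTQb => ymmQb   [T ::= m]
ymmQb => ymmbPb   [Q ::= b P]
ymmbPb => ymmbTTb   [P ::= T T]
ymmbTTb => ymmbmTb   [T ::= m]
ymmbmTb => ymmbmmb   [T ::= m]

S => SQb => yPQb => yTTQb => ymTQb => ymmQb => ymmbPb => ymmbTTb => ymmbmTb => ymmbmmb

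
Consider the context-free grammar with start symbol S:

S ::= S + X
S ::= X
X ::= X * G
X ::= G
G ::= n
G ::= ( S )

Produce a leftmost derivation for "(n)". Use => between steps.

S => X => G => (S) => (X) => (G) => (n)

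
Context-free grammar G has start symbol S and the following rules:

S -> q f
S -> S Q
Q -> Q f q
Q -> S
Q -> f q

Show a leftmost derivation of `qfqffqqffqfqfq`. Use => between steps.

S => SQ   [S -> S Q]
SQ => qfQ   [S -> q f]
qfQ => qfQfq   [Q -> Q f q]
qfQfq => qfSfq   [Q -> S]
qfSfq => qfSQfq   [S -> S Q]
qfSQfq => qfSQQfq   [S -> S Q]
qfSQQfq => qfSQQQfq   [S -> S Q]
qfSQQQfq => qfqfQQQfq   [S -> q f]
qfqfQQQfq => qfqffqQQfq   [Q -> f q]
qfqffqQQfq => qfqffqSQfq   [Q -> S]
qfqffqSQfq => qfqffqSQQfq   [S -> S Q]
qfqffqSQQfq => qfqffqqfQQfq   [S -> q f]
qfqffqqfQQfq => qfqffqqffqQfq   [Q -> f q]
qfqffqqffqQfq => qfqffqqffqfqfq   [Q -> f q]

S=>SQ=>qfQ=>qfQfq=>qfSfq=>qfSQfq=>qfSQQfq=>qfSQQQfq=>qfqfQQQfq=>qfqffqQQfq=>qfqffqSQfq=>qfqffqSQQfq=>qfqffqqfQQfq=>qfqffqqffqQfq=>qfqffqqffqfqfq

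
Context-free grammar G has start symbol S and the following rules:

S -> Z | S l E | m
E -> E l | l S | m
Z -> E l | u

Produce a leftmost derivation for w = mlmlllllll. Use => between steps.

S => SlE   [S -> S l E]
SlE => mlE   [S -> m]
mlE => mlEl   [E -> E l]
mlEl => mlEll   [E -> E l]
mlEll => mlElll   [E -> E l]
mlElll => mlEllll   [E -> E l]
mlEllll => mlElllll   [E -> E l]
mlElllll => mlEllllll   [E -> E l]
mlEllllll => mlElllllll   [E -> E l]
mlElllllll => mlmlllllll   [E -> m]

S => SlE => mlE => mlEl => mlEll => mlElll => mlEllll => mlElllll => mlEllllll => mlElllllll => mlmlllllll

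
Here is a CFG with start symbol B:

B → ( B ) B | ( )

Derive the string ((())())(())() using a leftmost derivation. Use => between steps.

B => (B)B => ((B)B)B => ((())B)B => ((())())B => ((())())(B)B => ((())())(())B => ((())())(())()

B => (B)B   [B → ( B ) B]
(B)B => ((B)B)B   [B → ( B ) B]
((B)B)B => ((())B)B   [B → ( )]
((())B)B => ((())())B   [B → ( )]
((())())B => ((())())(B)B   [B → ( B ) B]
((())())(B)B => ((())())(())B   [B → ( )]
((())())(())B => ((())())(())()   [B → ( )]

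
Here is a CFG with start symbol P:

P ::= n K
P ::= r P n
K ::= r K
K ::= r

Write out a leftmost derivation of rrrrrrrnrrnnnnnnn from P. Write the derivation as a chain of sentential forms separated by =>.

P => rPn => rrPnn => rrrPnnn => rrrrPnnnn => rrrrrPnnnnn => rrrrrrPnnnnnn => rrrrrrrPnnnnnnn => rrrrrrrnKnnnnnnn => rrrrrrrnrKnnnnnnn => rrrrrrrnrrnnnnnnn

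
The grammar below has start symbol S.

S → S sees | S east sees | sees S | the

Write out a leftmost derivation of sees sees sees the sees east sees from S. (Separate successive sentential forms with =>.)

S => sees S => sees sees S => sees sees S east sees => sees sees sees S east sees => sees sees sees S sees east sees => sees sees sees the sees east sees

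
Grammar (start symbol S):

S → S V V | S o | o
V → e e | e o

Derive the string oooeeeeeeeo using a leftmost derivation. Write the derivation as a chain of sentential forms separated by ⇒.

S ⇒ SVV   [S → S V V]
SVV ⇒ SVVVV   [S → S V V]
SVVVV ⇒ SoVVVV   [S → S o]
SoVVVV ⇒ SooVVVV   [S → S o]
SooVVVV ⇒ oooVVVV   [S → o]
oooVVVV ⇒ oooeeVVV   [V → e e]
oooeeVVV ⇒ oooeeeeVV   [V → e e]
oooeeeeVV ⇒ oooeeeeeeV   [V → e e]
oooeeeeeeV ⇒ oooeeeeeeeo   [V → e o]

S ⇒ SVV ⇒ SVVVV ⇒ SoVVVV ⇒ SooVVVV ⇒ oooVVVV ⇒ oooeeVVV ⇒ oooeeeeVV ⇒ oooeeeeeeV ⇒ oooeeeeeeeo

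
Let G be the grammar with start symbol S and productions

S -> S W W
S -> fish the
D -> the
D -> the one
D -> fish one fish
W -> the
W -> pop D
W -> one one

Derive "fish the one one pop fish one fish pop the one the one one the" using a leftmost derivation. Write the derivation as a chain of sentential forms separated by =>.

S => S W W   [S -> S W W]
S W W => S W W W W   [S -> S W W]
S W W W W => S W W W W W W   [S -> S W W]
S W W W W W W => fish the W W W W W W   [S -> fish the]
fish the W W W W W W => fish the one one W W W W W   [W -> one one]
fish the one one W W W W W => fish the one one pop D W W W W   [W -> pop D]
fish the one one pop D W W W W => fish the one one pop fish one fish W W W W   [D -> fish one fish]
fish the one one pop fish one fish W W W W => fish the one one pop fish one fish pop D W W W   [W -> pop D]
fish the one one pop fish one fish pop D W W W => fish the one one pop fish one fish pop the one W W W   [D -> the one]
fish the one one pop fish one fish pop the one W W W => fish the one one pop fish one fish pop the one the W W   [W -> the]
fish the one one pop fish one fish pop the one the W W => fish the one one pop fish one fish pop the one the one one W   [W -> one one]
fish the one one pop fish one fish pop the one the one one W => fish the one one pop fish one fish pop the one the one one the   [W -> the]

S => S W W => S W W W W => S W W W W W W => fish the W W W W W W => fish the one one W W W W W => fish the one one pop D W W W W => fish the one one pop fish one fish W W W W => fish the one one pop fish one fish pop D W W W => fish the one one pop fish one fish pop the one W W W => fish the one one pop fish one fish pop the one the W W => fish the one one pop fish one fish pop the one the one one W => fish the one one pop fish one fish pop the one the one one the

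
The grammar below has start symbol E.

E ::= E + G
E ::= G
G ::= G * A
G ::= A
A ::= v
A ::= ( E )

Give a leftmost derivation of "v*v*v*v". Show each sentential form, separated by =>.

E => G => G*A => G*A*A => G*A*A*A => A*A*A*A => v*A*A*A => v*v*A*A => v*v*v*A => v*v*v*v

E => G   [E ::= G]
G => G*A   [G ::= G * A]
G*A => G*A*A   [G ::= G * A]
G*A*A => G*A*A*A   [G ::= G * A]
G*A*A*A => A*A*A*A   [G ::= A]
A*A*A*A => v*A*A*A   [A ::= v]
v*A*A*A => v*v*A*A   [A ::= v]
v*v*A*A => v*v*v*A   [A ::= v]
v*v*v*A => v*v*v*v   [A ::= v]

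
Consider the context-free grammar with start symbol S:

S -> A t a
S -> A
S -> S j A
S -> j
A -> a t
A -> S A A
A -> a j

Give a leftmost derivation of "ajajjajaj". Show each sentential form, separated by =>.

S=>A=>SAA=>AAA=>ajAA=>ajajA=>ajajSAA=>ajajjAA=>ajajjajA=>ajajjajaj

S => A   [S -> A]
A => SAA   [A -> S A A]
SAA => AAA   [S -> A]
AAA => ajAA   [A -> a j]
ajAA => ajajA   [A -> a j]
ajajA => ajajSAA   [A -> S A A]
ajajSAA => ajajjAA   [S -> j]
ajajjAA => ajajjajA   [A -> a j]
ajajjajA => ajajjajaj   [A -> a j]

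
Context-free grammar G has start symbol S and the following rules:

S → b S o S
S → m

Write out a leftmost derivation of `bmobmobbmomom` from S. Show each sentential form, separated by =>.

S => bSoS => bmoS => bmobSoS => bmobmoS => bmobmobSoS => bmobmobbSoSoS => bmobmobbmoSoS => bmobmobbmomoS => bmobmobbmomom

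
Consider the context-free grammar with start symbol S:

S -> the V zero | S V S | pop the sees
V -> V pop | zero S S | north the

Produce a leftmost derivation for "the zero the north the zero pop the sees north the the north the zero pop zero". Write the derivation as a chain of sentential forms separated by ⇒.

S ⇒ the V zero ⇒ the V pop zero ⇒ the zero S S pop zero ⇒ the zero the V zero S pop zero ⇒ the zero the north the zero S pop zero ⇒ the zero the north the zero S V S pop zero ⇒ the zero the north the zero pop the sees V S pop zero ⇒ the zero the north the zero pop the sees north the S pop zero ⇒ the zero the north the zero pop the sees north the the V zero pop zero ⇒ the zero the north the zero pop the sees north the the north the zero pop zero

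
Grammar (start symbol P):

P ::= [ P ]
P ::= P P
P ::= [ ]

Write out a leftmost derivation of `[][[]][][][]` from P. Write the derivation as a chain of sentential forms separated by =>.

P => PP   [P ::= P P]
PP => []P   [P ::= [ ]]
[]P => []PP   [P ::= P P]
[]PP => []PPP   [P ::= P P]
[]PPP => []PPPP   [P ::= P P]
[]PPPP => [][P]PPP   [P ::= [ P ]]
[][P]PPP => [][[]]PPP   [P ::= [ ]]
[][[]]PPP => [][[]][]PP   [P ::= [ ]]
[][[]][]PP => [][[]][][]P   [P ::= [ ]]
[][[]][][]P => [][[]][][][]   [P ::= [ ]]

P => PP => []P => []PP => []PPP => []PPPP => [][P]PPP => [][[]]PPP => [][[]][]PP => [][[]][][]P => [][[]][][][]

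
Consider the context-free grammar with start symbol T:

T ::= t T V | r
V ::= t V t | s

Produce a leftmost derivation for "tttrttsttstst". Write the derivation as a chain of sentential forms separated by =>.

T=>tTV=>ttTVV=>tttTVVV=>tttrVVV=>tttrtVtVV=>tttrttVttVV=>tttrttsttVV=>tttrttsttsV=>tttrttsttstVt=>tttrttsttstst

T => tTV   [T ::= t T V]
tTV => ttTVV   [T ::= t T V]
ttTVV => tttTVVV   [T ::= t T V]
tttTVVV => tttrVVV   [T ::= r]
tttrVVV => tttrtVtVV   [V ::= t V t]
tttrtVtVV => tttrttVttVV   [V ::= t V t]
tttrttVttVV => tttrttsttVV   [V ::= s]
tttrttsttVV => tttrttsttsV   [V ::= s]
tttrttsttsV => tttrttsttstVt   [V ::= t V t]
tttrttsttstVt => tttrttsttstst   [V ::= s]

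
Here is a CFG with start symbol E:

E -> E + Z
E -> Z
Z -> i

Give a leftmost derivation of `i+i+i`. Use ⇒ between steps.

E⇒E+Z⇒E+Z+Z⇒Z+Z+Z⇒i+Z+Z⇒i+i+Z⇒i+i+i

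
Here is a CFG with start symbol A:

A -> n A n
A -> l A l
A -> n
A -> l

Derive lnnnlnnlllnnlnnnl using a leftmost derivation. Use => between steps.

A => lAl => lnAnl => lnnAnnl => lnnnAnnnl => lnnnlAlnnnl => lnnnlnAnlnnnl => lnnnlnnAnnlnnnl => lnnnlnnlAlnnlnnnl => lnnnlnnlllnnlnnnl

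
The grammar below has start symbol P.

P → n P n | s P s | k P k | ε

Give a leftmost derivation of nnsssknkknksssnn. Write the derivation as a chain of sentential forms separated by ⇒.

P ⇒ nPn ⇒ nnPnn ⇒ nnsPsnn ⇒ nnssPssnn ⇒ nnsssPsssnn ⇒ nnssskPksssnn ⇒ nnsssknPnksssnn ⇒ nnsssknkPknksssnn ⇒ nnsssknkknksssnn

P ⇒ nPn   [P → n P n]
nPn ⇒ nnPnn   [P → n P n]
nnPnn ⇒ nnsPsnn   [P → s P s]
nnsPsnn ⇒ nnssPssnn   [P → s P s]
nnssPssnn ⇒ nnsssPsssnn   [P → s P s]
nnsssPsssnn ⇒ nnssskPksssnn   [P → k P k]
nnssskPksssnn ⇒ nnsssknPnksssnn   [P → n P n]
nnsssknPnksssnn ⇒ nnsssknkPknksssnn   [P → k P k]
nnsssknkPknksssnn ⇒ nnsssknkknksssnn   [P → ε]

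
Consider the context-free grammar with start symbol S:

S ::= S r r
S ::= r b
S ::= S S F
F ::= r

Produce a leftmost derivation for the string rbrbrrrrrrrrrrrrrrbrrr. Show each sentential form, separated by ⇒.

S ⇒ Srr   [S ::= S r r]
Srr ⇒ SSFrr   [S ::= S S F]
SSFrr ⇒ SrrSFrr   [S ::= S r r]
SrrSFrr ⇒ SSFrrSFrr   [S ::= S S F]
SSFrrSFrr ⇒ rbSFrrSFrr   [S ::= r b]
rbSFrrSFrr ⇒ rbSrrFrrSFrr   [S ::= S r r]
rbSrrFrrSFrr ⇒ rbSrrrrFrrSFrr   [S ::= S r r]
rbSrrrrFrrSFrr ⇒ rbSrrrrrrFrrSFrr   [S ::= S r r]
rbSrrrrrrFrrSFrr ⇒ rbSrrrrrrrrFrrSFrr   [S ::= S r r]
rbSrrrrrrrrFrrSFrr ⇒ rbSrrrrrrrrrrFrrSFrr   [S ::= S r r]
rbSrrrrrrrrrrFrrSFrr ⇒ rbrbrrrrrrrrrrFrrSFrr   [S ::= r b]
rbrbrrrrrrrrrrFrrSFrr ⇒ rbrbrrrrrrrrrrrrrSFrr   [F ::= r]
rbrbrrrrrrrrrrrrrSFrr ⇒ rbrbrrrrrrrrrrrrrrbFrr   [S ::= r b]
rbrbrrrrrrrrrrrrrrbFrr ⇒ rbrbrrrrrrrrrrrrrrbrrr   [F ::= r]

S ⇒ Srr ⇒ SSFrr ⇒ SrrSFrr ⇒ SSFrrSFrr ⇒ rbSFrrSFrr ⇒ rbSrrFrrSFrr ⇒ rbSrrrrFrrSFrr ⇒ rbSrrrrrrFrrSFrr ⇒ rbSrrrrrrrrFrrSFrr ⇒ rbSrrrrrrrrrrFrrSFrr ⇒ rbrbrrrrrrrrrrFrrSFrr ⇒ rbrbrrrrrrrrrrrrrSFrr ⇒ rbrbrrrrrrrrrrrrrrbFrr ⇒ rbrbrrrrrrrrrrrrrrbrrr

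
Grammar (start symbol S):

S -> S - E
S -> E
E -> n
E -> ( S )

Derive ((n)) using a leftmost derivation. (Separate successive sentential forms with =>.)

S=>E=>(S)=>(E)=>((S))=>((E))=>((n))

S => E   [S -> E]
E => (S)   [E -> ( S )]
(S) => (E)   [S -> E]
(E) => ((S))   [E -> ( S )]
((S)) => ((E))   [S -> E]
((E)) => ((n))   [E -> n]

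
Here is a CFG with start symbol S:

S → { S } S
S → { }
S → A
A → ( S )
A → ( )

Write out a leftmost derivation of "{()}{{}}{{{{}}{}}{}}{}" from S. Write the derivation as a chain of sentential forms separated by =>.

S=>{S}S=>{A}S=>{()}S=>{()}{S}S=>{()}{{}}S=>{()}{{}}{S}S=>{()}{{}}{{S}S}S=>{()}{{}}{{{S}S}S}S=>{()}{{}}{{{{}}S}S}S=>{()}{{}}{{{{}}{}}S}S=>{()}{{}}{{{{}}{}}{}}S=>{()}{{}}{{{{}}{}}{}}{}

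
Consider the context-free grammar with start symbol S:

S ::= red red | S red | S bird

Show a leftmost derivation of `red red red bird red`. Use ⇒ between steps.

S ⇒ S red   [S ::= S red]
S red ⇒ S bird red   [S ::= S bird]
S bird red ⇒ S red bird red   [S ::= S red]
S red bird red ⇒ red red red bird red   [S ::= red red]

S ⇒ S red ⇒ S bird red ⇒ S red bird red ⇒ red red red bird red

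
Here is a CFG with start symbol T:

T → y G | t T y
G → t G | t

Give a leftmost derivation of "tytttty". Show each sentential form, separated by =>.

T => tTy => tyGy => tytGy => tyttGy => tytttGy => tytttty

T => tTy   [T → t T y]
tTy => tyGy   [T → y G]
tyGy => tytGy   [G → t G]
tytGy => tyttGy   [G → t G]
tyttGy => tytttGy   [G → t G]
tytttGy => tytttty   [G → t]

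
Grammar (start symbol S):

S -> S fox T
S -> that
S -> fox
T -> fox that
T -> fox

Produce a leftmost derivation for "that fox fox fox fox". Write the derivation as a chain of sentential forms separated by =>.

S => S fox T => S fox T fox T => that fox T fox T => that fox fox fox T => that fox fox fox fox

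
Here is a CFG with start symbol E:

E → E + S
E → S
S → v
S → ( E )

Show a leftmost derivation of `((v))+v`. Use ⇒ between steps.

E ⇒ E+S ⇒ S+S ⇒ (E)+S ⇒ (S)+S ⇒ ((E))+S ⇒ ((S))+S ⇒ ((v))+S ⇒ ((v))+v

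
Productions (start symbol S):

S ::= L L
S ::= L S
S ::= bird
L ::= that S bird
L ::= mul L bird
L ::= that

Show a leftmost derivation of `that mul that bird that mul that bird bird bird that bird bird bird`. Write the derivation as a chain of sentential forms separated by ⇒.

S ⇒ L S ⇒ that S bird S ⇒ that L L bird S ⇒ that mul L bird L bird S ⇒ that mul that bird L bird S ⇒ that mul that bird that S bird bird S ⇒ that mul that bird that L L bird bird S ⇒ that mul that bird that mul L bird L bird bird S ⇒ that mul that bird that mul that S bird bird L bird bird S ⇒ that mul that bird that mul that bird bird bird L bird bird S ⇒ that mul that bird that mul that bird bird bird that bird bird S ⇒ that mul that bird that mul that bird bird bird that bird bird bird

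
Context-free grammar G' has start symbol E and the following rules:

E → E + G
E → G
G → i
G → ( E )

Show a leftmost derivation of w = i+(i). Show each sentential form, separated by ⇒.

E ⇒ E+G ⇒ G+G ⇒ i+G ⇒ i+(E) ⇒ i+(G) ⇒ i+(i)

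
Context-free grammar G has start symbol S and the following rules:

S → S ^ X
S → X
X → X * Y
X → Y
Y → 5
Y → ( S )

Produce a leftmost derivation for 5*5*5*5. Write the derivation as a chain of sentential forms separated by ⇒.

S ⇒ X ⇒ X*Y ⇒ X*Y*Y ⇒ X*Y*Y*Y ⇒ Y*Y*Y*Y ⇒ 5*Y*Y*Y ⇒ 5*5*Y*Y ⇒ 5*5*5*Y ⇒ 5*5*5*5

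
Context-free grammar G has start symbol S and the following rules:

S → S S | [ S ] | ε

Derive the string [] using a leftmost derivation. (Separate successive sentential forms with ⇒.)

S ⇒ SS ⇒ SSS ⇒ [S]SS ⇒ []SS ⇒ []S ⇒ []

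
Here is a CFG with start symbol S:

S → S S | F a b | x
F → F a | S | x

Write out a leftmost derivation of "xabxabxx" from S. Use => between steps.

S => SS => SSS => SSSS => FabSSS => SabSSS => xabSSS => xabFabSS => xabxabSS => xabxabxS => xabxabxx

S => SS   [S → S S]
SS => SSS   [S → S S]
SSS => SSSS   [S → S S]
SSSS => FabSSS   [S → F a b]
FabSSS => SabSSS   [F → S]
SabSSS => xabSSS   [S → x]
xabSSS => xabFabSS   [S → F a b]
xabFabSS => xabxabSS   [F → x]
xabxabSS => xabxabxS   [S → x]
xabxabxS => xabxabxx   [S → x]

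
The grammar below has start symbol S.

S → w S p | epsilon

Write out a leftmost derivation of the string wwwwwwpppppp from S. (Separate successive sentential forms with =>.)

S => wSp => wwSpp => wwwSppp => wwwwSpppp => wwwwwSppppp => wwwwwwSpppppp => wwwwwwpppppp

S => wSp   [S → w S p]
wSp => wwSpp   [S → w S p]
wwSpp => wwwSppp   [S → w S p]
wwwSppp => wwwwSpppp   [S → w S p]
wwwwSpppp => wwwwwSppppp   [S → w S p]
wwwwwSppppp => wwwwwwSpppppp   [S → w S p]
wwwwwwSpppppp => wwwwwwpppppp   [S → epsilon]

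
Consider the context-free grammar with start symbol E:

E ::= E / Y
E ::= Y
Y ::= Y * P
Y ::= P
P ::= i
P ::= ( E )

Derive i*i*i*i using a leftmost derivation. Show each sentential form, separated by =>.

E => Y => Y*P => Y*P*P => Y*P*P*P => P*P*P*P => i*P*P*P => i*i*P*P => i*i*i*P => i*i*i*i

E => Y   [E ::= Y]
Y => Y*P   [Y ::= Y * P]
Y*P => Y*P*P   [Y ::= Y * P]
Y*P*P => Y*P*P*P   [Y ::= Y * P]
Y*P*P*P => P*P*P*P   [Y ::= P]
P*P*P*P => i*P*P*P   [P ::= i]
i*P*P*P => i*i*P*P   [P ::= i]
i*i*P*P => i*i*i*P   [P ::= i]
i*i*i*P => i*i*i*i   [P ::= i]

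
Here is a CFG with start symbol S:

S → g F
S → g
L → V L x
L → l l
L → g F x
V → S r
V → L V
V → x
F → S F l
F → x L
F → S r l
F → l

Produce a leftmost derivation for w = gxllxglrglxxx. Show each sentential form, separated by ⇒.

S ⇒ gF ⇒ gxL ⇒ gxVLx ⇒ gxLVLx ⇒ gxllVLx ⇒ gxllxLx ⇒ gxllxVLxx ⇒ gxllxSrLxx ⇒ gxllxgFrLxx ⇒ gxllxglrLxx ⇒ gxllxglrgFxxx ⇒ gxllxglrglxxx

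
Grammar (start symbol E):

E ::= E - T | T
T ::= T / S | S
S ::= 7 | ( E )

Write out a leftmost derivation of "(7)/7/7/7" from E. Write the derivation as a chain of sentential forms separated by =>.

E=>T=>T/S=>T/S/S=>T/S/S/S=>S/S/S/S=>(E)/S/S/S=>(T)/S/S/S=>(S)/S/S/S=>(7)/S/S/S=>(7)/7/S/S=>(7)/7/7/S=>(7)/7/7/7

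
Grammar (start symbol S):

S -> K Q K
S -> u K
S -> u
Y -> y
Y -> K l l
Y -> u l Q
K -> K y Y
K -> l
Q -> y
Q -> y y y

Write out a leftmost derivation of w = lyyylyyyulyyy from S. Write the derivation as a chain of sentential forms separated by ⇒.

S⇒KQK⇒lQK⇒lyyyK⇒lyyyKyY⇒lyyyKyYyY⇒lyyylyYyY⇒lyyylyyyY⇒lyyylyyyulQ⇒lyyylyyyulyyy

S ⇒ KQK   [S -> K Q K]
KQK ⇒ lQK   [K -> l]
lQK ⇒ lyyyK   [Q -> y y y]
lyyyK ⇒ lyyyKyY   [K -> K y Y]
lyyyKyY ⇒ lyyyKyYyY   [K -> K y Y]
lyyyKyYyY ⇒ lyyylyYyY   [K -> l]
lyyylyYyY ⇒ lyyylyyyY   [Y -> y]
lyyylyyyY ⇒ lyyylyyyulQ   [Y -> u l Q]
lyyylyyyulQ ⇒ lyyylyyyulyyy   [Q -> y y y]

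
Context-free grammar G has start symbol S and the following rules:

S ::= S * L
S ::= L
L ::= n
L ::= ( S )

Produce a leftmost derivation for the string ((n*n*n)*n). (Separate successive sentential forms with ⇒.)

S⇒L⇒(S)⇒(S*L)⇒(L*L)⇒((S)*L)⇒((S*L)*L)⇒((S*L*L)*L)⇒((L*L*L)*L)⇒((n*L*L)*L)⇒((n*n*L)*L)⇒((n*n*n)*L)⇒((n*n*n)*n)

S ⇒ L   [S ::= L]
L ⇒ (S)   [L ::= ( S )]
(S) ⇒ (S*L)   [S ::= S * L]
(S*L) ⇒ (L*L)   [S ::= L]
(L*L) ⇒ ((S)*L)   [L ::= ( S )]
((S)*L) ⇒ ((S*L)*L)   [S ::= S * L]
((S*L)*L) ⇒ ((S*L*L)*L)   [S ::= S * L]
((S*L*L)*L) ⇒ ((L*L*L)*L)   [S ::= L]
((L*L*L)*L) ⇒ ((n*L*L)*L)   [L ::= n]
((n*L*L)*L) ⇒ ((n*n*L)*L)   [L ::= n]
((n*n*L)*L) ⇒ ((n*n*n)*L)   [L ::= n]
((n*n*n)*L) ⇒ ((n*n*n)*n)   [L ::= n]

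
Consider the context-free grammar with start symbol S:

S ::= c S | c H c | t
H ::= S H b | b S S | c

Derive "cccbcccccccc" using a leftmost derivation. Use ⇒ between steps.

S ⇒ cS ⇒ ccS ⇒ cccHc ⇒ cccbSSc ⇒ cccbcSSc ⇒ cccbccHcSc ⇒ cccbccccSc ⇒ cccbcccccHcc ⇒ cccbcccccccc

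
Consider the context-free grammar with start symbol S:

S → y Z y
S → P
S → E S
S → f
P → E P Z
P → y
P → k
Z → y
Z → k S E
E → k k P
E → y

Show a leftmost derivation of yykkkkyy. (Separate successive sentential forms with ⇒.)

S⇒ES⇒yS⇒yyZy⇒yykSEy⇒yykPEy⇒yykkEy⇒yykkkkPy⇒yykkkkyy

S ⇒ ES   [S → E S]
ES ⇒ yS   [E → y]
yS ⇒ yyZy   [S → y Z y]
yyZy ⇒ yykSEy   [Z → k S E]
yykSEy ⇒ yykPEy   [S → P]
yykPEy ⇒ yykkEy   [P → k]
yykkEy ⇒ yykkkkPy   [E → k k P]
yykkkkPy ⇒ yykkkkyy   [P → y]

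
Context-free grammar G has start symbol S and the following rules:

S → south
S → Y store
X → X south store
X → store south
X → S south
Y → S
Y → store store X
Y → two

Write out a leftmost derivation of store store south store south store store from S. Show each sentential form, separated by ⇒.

S ⇒ Y store ⇒ S store ⇒ Y store store ⇒ store store X store store ⇒ store store S south store store ⇒ store store Y store south store store ⇒ store store S store south store store ⇒ store store south store south store store

S ⇒ Y store   [S → Y store]
Y store ⇒ S store   [Y → S]
S store ⇒ Y store store   [S → Y store]
Y store store ⇒ store store X store store   [Y → store store X]
store store X store store ⇒ store store S south store store   [X → S south]
store store S south store store ⇒ store store Y store south store store   [S → Y store]
store store Y store south store store ⇒ store store S store south store store   [Y → S]
store store S store south store store ⇒ store store south store south store store   [S → south]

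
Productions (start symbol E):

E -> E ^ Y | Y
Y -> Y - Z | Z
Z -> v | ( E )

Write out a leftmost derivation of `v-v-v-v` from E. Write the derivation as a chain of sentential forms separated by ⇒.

E ⇒ Y ⇒ Y-Z ⇒ Y-Z-Z ⇒ Y-Z-Z-Z ⇒ Z-Z-Z-Z ⇒ v-Z-Z-Z ⇒ v-v-Z-Z ⇒ v-v-v-Z ⇒ v-v-v-v

E ⇒ Y   [E -> Y]
Y ⇒ Y-Z   [Y -> Y - Z]
Y-Z ⇒ Y-Z-Z   [Y -> Y - Z]
Y-Z-Z ⇒ Y-Z-Z-Z   [Y -> Y - Z]
Y-Z-Z-Z ⇒ Z-Z-Z-Z   [Y -> Z]
Z-Z-Z-Z ⇒ v-Z-Z-Z   [Z -> v]
v-Z-Z-Z ⇒ v-v-Z-Z   [Z -> v]
v-v-Z-Z ⇒ v-v-v-Z   [Z -> v]
v-v-v-Z ⇒ v-v-v-v   [Z -> v]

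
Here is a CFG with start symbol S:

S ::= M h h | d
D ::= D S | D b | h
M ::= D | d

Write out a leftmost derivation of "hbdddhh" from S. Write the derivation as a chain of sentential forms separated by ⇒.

S ⇒ Mhh   [S ::= M h h]
Mhh ⇒ Dhh   [M ::= D]
Dhh ⇒ DShh   [D ::= D S]
DShh ⇒ DSShh   [D ::= D S]
DSShh ⇒ DSSShh   [D ::= D S]
DSSShh ⇒ DbSSShh   [D ::= D b]
DbSSShh ⇒ hbSSShh   [D ::= h]
hbSSShh ⇒ hbdSShh   [S ::= d]
hbdSShh ⇒ hbddShh   [S ::= d]
hbddShh ⇒ hbdddhh   [S ::= d]

S ⇒ Mhh ⇒ Dhh ⇒ DShh ⇒ DSShh ⇒ DSSShh ⇒ DbSSShh ⇒ hbSSShh ⇒ hbdSShh ⇒ hbddShh ⇒ hbdddhh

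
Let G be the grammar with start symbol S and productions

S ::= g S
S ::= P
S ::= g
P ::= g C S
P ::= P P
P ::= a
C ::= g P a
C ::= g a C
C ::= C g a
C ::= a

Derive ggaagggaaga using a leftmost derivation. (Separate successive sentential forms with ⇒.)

S⇒P⇒PP⇒gCSP⇒ggPaSP⇒ggaaSP⇒ggaagSP⇒ggaagPP⇒ggaaggCSP⇒ggaagggPaSP⇒ggaagggaaSP⇒ggaagggaagP⇒ggaagggaaga

S ⇒ P   [S ::= P]
P ⇒ PP   [P ::= P P]
PP ⇒ gCSP   [P ::= g C S]
gCSP ⇒ ggPaSP   [C ::= g P a]
ggPaSP ⇒ ggaaSP   [P ::= a]
ggaaSP ⇒ ggaagSP   [S ::= g S]
ggaagSP ⇒ ggaagPP   [S ::= P]
ggaagPP ⇒ ggaaggCSP   [P ::= g C S]
ggaaggCSP ⇒ ggaagggPaSP   [C ::= g P a]
ggaagggPaSP ⇒ ggaagggaaSP   [P ::= a]
ggaagggaaSP ⇒ ggaagggaagP   [S ::= g]
ggaagggaagP ⇒ ggaagggaaga   [P ::= a]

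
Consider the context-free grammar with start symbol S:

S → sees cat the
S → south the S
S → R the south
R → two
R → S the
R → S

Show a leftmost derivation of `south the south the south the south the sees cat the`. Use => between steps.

S => south the S => south the south the S => south the south the south the S => south the south the south the south the S => south the south the south the south the sees cat the

S => south the S   [S → south the S]
south the S => south the south the S   [S → south the S]
south the south the S => south the south the south the S   [S → south the S]
south the south the south the S => south the south the south the south the S   [S → south the S]
south the south the south the south the S => south the south the south the south the sees cat the   [S → sees cat the]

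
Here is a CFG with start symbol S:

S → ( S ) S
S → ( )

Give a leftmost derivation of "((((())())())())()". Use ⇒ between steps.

S ⇒ (S)S   [S → ( S ) S]
(S)S ⇒ ((S)S)S   [S → ( S ) S]
((S)S)S ⇒ (((S)S)S)S   [S → ( S ) S]
(((S)S)S)S ⇒ ((((S)S)S)S)S   [S → ( S ) S]
((((S)S)S)S)S ⇒ ((((())S)S)S)S   [S → ( )]
((((())S)S)S)S ⇒ ((((())())S)S)S   [S → ( )]
((((())())S)S)S ⇒ ((((())())())S)S   [S → ( )]
((((())())())S)S ⇒ ((((())())())())S   [S → ( )]
((((())())())())S ⇒ ((((())())())())()   [S → ( )]

S ⇒ (S)S ⇒ ((S)S)S ⇒ (((S)S)S)S ⇒ ((((S)S)S)S)S ⇒ ((((())S)S)S)S ⇒ ((((())())S)S)S ⇒ ((((())())())S)S ⇒ ((((())())())())S ⇒ ((((())())())())()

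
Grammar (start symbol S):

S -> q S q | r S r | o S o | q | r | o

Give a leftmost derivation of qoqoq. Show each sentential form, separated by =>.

S => qSq => qoSoq => qoqoq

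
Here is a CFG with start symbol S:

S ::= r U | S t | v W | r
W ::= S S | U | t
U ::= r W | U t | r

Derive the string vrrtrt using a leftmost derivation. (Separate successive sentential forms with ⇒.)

S ⇒ St   [S ::= S t]
St ⇒ vWt   [S ::= v W]
vWt ⇒ vSSt   [W ::= S S]
vSSt ⇒ vrUSt   [S ::= r U]
vrUSt ⇒ vrUtSt   [U ::= U t]
vrUtSt ⇒ vrrtSt   [U ::= r]
vrrtSt ⇒ vrrtrt   [S ::= r]

S ⇒ St ⇒ vWt ⇒ vSSt ⇒ vrUSt ⇒ vrUtSt ⇒ vrrtSt ⇒ vrrtrt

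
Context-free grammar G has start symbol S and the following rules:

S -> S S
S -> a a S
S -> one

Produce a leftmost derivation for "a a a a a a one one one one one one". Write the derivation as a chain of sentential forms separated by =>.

S => a a S => a a a a S => a a a a S S => a a a a S S S => a a a a S S S S => a a a a S S S S S => a a a a S S S S S S => a a a a a a S S S S S S => a a a a a a one S S S S S => a a a a a a one one S S S S => a a a a a a one one one S S S => a a a a a a one one one one S S => a a a a a a one one one one one S => a a a a a a one one one one one one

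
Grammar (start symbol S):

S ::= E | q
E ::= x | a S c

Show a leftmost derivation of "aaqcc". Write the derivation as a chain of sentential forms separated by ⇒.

S ⇒ E ⇒ aSc ⇒ aEc ⇒ aaScc ⇒ aaqcc

S ⇒ E   [S ::= E]
E ⇒ aSc   [E ::= a S c]
aSc ⇒ aEc   [S ::= E]
aEc ⇒ aaScc   [E ::= a S c]
aaScc ⇒ aaqcc   [S ::= q]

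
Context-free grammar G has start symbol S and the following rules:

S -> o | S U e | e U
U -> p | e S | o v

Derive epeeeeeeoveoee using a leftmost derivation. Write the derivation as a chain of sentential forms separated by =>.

S => SUe => eUUe => epUe => epeSe => epeeUe => epeeeSe => epeeeSUee => epeeeeUUee => epeeeeeSUee => epeeeeeeUUee => epeeeeeeovUee => epeeeeeeoveSee => epeeeeeeoveoee

S => SUe   [S -> S U e]
SUe => eUUe   [S -> e U]
eUUe => epUe   [U -> p]
epUe => epeSe   [U -> e S]
epeSe => epeeUe   [S -> e U]
epeeUe => epeeeSe   [U -> e S]
epeeeSe => epeeeSUee   [S -> S U e]
epeeeSUee => epeeeeUUee   [S -> e U]
epeeeeUUee => epeeeeeSUee   [U -> e S]
epeeeeeSUee => epeeeeeeUUee   [S -> e U]
epeeeeeeUUee => epeeeeeeovUee   [U -> o v]
epeeeeeeovUee => epeeeeeeoveSee   [U -> e S]
epeeeeeeoveSee => epeeeeeeoveoee   [S -> o]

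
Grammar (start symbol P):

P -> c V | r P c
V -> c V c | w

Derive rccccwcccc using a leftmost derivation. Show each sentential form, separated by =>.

P=>rPc=>rcVc=>rccVcc=>rcccVccc=>rccccVcccc=>rccccwcccc

P => rPc   [P -> r P c]
rPc => rcVc   [P -> c V]
rcVc => rccVcc   [V -> c V c]
rccVcc => rcccVccc   [V -> c V c]
rcccVccc => rccccVcccc   [V -> c V c]
rccccVcccc => rccccwcccc   [V -> w]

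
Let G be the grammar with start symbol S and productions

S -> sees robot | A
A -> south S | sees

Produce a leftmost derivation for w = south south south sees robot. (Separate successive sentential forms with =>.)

S => A => south S => south A => south south S => south south A => south south south S => south south south sees robot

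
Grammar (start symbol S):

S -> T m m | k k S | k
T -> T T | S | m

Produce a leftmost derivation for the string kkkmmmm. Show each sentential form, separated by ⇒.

S⇒kkS⇒kkTmm⇒kkSmm⇒kkTmmmm⇒kkSmmmm⇒kkkmmmm

S ⇒ kkS   [S -> k k S]
kkS ⇒ kkTmm   [S -> T m m]
kkTmm ⇒ kkSmm   [T -> S]
kkSmm ⇒ kkTmmmm   [S -> T m m]
kkTmmmm ⇒ kkSmmmm   [T -> S]
kkSmmmm ⇒ kkkmmmm   [S -> k]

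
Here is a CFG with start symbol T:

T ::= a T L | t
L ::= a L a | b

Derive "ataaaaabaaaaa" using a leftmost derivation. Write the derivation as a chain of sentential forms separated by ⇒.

T ⇒ aTL   [T ::= a T L]
aTL ⇒ atL   [T ::= t]
atL ⇒ ataLa   [L ::= a L a]
ataLa ⇒ ataaLaa   [L ::= a L a]
ataaLaa ⇒ ataaaLaaa   [L ::= a L a]
ataaaLaaa ⇒ ataaaaLaaaa   [L ::= a L a]
ataaaaLaaaa ⇒ ataaaaaLaaaaa   [L ::= a L a]
ataaaaaLaaaaa ⇒ ataaaaabaaaaa   [L ::= b]

T⇒aTL⇒atL⇒ataLa⇒ataaLaa⇒ataaaLaaa⇒ataaaaLaaaa⇒ataaaaaLaaaaa⇒ataaaaabaaaaa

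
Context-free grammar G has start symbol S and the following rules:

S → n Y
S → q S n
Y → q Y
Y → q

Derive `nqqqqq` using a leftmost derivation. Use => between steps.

S=>nY=>nqY=>nqqY=>nqqqY=>nqqqqY=>nqqqqq

S => nY   [S → n Y]
nY => nqY   [Y → q Y]
nqY => nqqY   [Y → q Y]
nqqY => nqqqY   [Y → q Y]
nqqqY => nqqqqY   [Y → q Y]
nqqqqY => nqqqqq   [Y → q]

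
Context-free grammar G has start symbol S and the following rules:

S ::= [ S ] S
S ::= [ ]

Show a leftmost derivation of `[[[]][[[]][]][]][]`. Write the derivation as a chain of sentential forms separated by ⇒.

S ⇒ [S]S   [S ::= [ S ] S]
[S]S ⇒ [[S]S]S   [S ::= [ S ] S]
[[S]S]S ⇒ [[[]]S]S   [S ::= [ ]]
[[[]]S]S ⇒ [[[]][S]S]S   [S ::= [ S ] S]
[[[]][S]S]S ⇒ [[[]][[S]S]S]S   [S ::= [ S ] S]
[[[]][[S]S]S]S ⇒ [[[]][[[]]S]S]S   [S ::= [ ]]
[[[]][[[]]S]S]S ⇒ [[[]][[[]][]]S]S   [S ::= [ ]]
[[[]][[[]][]]S]S ⇒ [[[]][[[]][]][]]S   [S ::= [ ]]
[[[]][[[]][]][]]S ⇒ [[[]][[[]][]][]][]   [S ::= [ ]]

S ⇒ [S]S ⇒ [[S]S]S ⇒ [[[]]S]S ⇒ [[[]][S]S]S ⇒ [[[]][[S]S]S]S ⇒ [[[]][[[]]S]S]S ⇒ [[[]][[[]][]]S]S ⇒ [[[]][[[]][]][]]S ⇒ [[[]][[[]][]][]][]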